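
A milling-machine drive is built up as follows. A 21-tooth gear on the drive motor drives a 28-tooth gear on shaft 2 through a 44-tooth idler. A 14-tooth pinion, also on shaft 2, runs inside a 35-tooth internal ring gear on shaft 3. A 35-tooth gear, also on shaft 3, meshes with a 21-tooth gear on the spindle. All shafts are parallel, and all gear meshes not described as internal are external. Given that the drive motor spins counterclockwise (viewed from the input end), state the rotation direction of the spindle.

clockwise

the drive motor → shaft 2: driver → idler → driven is 2 external meshes, 2 reversals → CCW.
shaft 2 → shaft 3: internal mesh, same direction → CCW.
shaft 3 → the spindle: external mesh, 1 reversal → CW.
3 reversals in total — an odd number — so the spindle turns opposite to the drive motor.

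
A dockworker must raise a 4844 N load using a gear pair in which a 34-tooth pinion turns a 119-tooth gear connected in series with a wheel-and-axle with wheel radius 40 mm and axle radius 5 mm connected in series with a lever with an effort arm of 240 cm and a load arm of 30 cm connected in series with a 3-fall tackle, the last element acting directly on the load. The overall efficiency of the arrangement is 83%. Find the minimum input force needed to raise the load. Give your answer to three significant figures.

Gear pair MA = 119/34 = 3.5.
Wheel-and-axle MA = R/r = 40/5 = 8.
Lever MA = effort arm / load arm = 240/30 = 8.
Block-and-tackle MA = number of supporting rope parts = 3.
Combined ideal MA = 3.5 × 8 × 8 × 3 = 672.
Actual MA = 672 × 0.83 = 557.76.
Effort = load / actual MA = 4844 / 557.76 = 8.6847 N.

8.68 N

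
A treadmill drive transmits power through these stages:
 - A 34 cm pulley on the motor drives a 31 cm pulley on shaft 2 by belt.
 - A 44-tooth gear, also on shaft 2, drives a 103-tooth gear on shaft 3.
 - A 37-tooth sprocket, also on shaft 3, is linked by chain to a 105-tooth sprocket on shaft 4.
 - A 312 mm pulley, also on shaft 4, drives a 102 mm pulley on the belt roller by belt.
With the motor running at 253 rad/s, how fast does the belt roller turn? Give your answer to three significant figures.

Belt: ratio = 31/34 = 0.91176, so shaft 2 turns at 253 / 0.91176 = 277.48 rad/s.
Gear mesh: ratio = 103/44 = 2.3409, so shaft 3 turns at 277.48 / 2.3409 = 118.54 rad/s.
Chain: ratio = 105/37 = 2.8378, so shaft 4 turns at 118.54 / 2.8378 = 41.77 rad/s.
Belt: ratio = 102/312 = 0.32692, so the belt roller turns at 41.77 / 0.32692 = 127.77 rad/s.

128 rad/s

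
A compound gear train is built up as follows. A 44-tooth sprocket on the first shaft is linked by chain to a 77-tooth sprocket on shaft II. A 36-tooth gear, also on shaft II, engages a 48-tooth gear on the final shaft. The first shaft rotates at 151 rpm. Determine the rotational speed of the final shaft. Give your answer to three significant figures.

64.7 rpm

Chain: ratio = 77/44 = 1.75, so shaft II turns at 151 / 1.75 = 86.286 rpm.
Gear mesh: ratio = 48/36 = 1.3333, so the final shaft turns at 86.286 / 1.3333 = 64.714 rpm.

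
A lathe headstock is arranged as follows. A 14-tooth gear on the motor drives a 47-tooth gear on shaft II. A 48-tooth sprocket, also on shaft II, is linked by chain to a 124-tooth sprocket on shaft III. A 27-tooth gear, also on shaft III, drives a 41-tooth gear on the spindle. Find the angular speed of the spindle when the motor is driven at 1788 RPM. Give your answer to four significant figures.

the motor → shaft II (gear mesh, 47/14): 1788 ÷ 3.3571 = 532.6 RPM
shaft II → shaft III (chain, 124/48): 532.6 ÷ 2.5833 = 206.17 RPM
shaft III → the spindle (gear mesh, 41/27): 206.17 ÷ 1.5185 = 135.77 RPM

135.8 RPM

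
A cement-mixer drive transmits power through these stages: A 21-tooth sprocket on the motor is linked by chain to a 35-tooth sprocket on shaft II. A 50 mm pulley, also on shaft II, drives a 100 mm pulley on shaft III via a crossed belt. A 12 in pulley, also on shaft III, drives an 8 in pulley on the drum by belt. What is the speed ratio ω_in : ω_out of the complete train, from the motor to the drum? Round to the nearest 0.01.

Each stage contributes driven/driver: chain 35/21 = 1.6667, belt 100/50 = 2, belt 8/12 = 0.66667.
Overall: 1.6667 × 2 × 0.66667 = 2.2222.

2.22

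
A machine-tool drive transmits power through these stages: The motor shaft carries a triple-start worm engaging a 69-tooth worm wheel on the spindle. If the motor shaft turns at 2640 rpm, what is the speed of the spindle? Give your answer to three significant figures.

Worm: ratio = 69/3 = 23, so the spindle turns at 2640 / 23 = 114.78 rpm.

115 rpm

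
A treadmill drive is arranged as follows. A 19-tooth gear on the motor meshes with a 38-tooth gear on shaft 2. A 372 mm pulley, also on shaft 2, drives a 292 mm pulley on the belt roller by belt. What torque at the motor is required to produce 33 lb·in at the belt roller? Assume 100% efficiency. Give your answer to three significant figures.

Overall ratio R = 2 × 0.78495 = 1.5699.
Input torque = output torque / R = 33 / 1.5699 = 21.021 lb·in.

21.0 lb·in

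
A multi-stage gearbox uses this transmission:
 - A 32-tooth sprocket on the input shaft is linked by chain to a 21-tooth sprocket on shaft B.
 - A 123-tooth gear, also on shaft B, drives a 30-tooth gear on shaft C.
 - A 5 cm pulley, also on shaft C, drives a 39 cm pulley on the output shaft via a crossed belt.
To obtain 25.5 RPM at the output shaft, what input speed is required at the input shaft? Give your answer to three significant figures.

Overall ratio R = 0.65625 × 0.2439 × 7.8 = 1.2485.
Required input speed = output speed × R = 25.5 × 1.2485 = 31.836 RPM.

31.8 RPM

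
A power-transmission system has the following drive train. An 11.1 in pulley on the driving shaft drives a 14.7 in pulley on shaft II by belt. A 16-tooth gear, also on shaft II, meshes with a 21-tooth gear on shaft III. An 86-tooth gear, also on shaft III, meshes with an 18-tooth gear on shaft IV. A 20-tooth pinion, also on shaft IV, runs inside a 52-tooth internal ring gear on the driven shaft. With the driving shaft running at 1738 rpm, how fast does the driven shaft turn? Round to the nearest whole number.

the driving shaft → shaft II (belt, 14.7/11.1): 1738 ÷ 1.3243 = 1312.4 rpm
shaft II → shaft III (gear mesh, 21/16): 1312.4 ÷ 1.3125 = 999.9 rpm
shaft III → shaft IV (gear mesh, 18/86): 999.9 ÷ 0.2093 = 4777.3 rpm
shaft IV → the driven shaft (internal gear, 52/20): 4777.3 ÷ 2.6 = 1837.4 rpm

1837 rpm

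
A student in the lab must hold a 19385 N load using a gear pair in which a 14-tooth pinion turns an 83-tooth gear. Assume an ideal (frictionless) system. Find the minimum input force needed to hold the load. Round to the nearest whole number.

3270 N

Gear pair MA = 83/14 = 5.9286.
Effort = load / MA = 19385 / 5.9286 = 3269.8 N.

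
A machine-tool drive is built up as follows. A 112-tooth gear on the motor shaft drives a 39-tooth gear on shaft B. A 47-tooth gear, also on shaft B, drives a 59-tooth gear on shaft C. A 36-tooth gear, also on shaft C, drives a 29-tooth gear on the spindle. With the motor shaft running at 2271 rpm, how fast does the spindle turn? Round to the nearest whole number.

6449 rpm

the motor shaft → shaft B (gear mesh, 39/112): 2271 ÷ 0.34821 = 6521.8 rpm
shaft B → shaft C (gear mesh, 59/47): 6521.8 ÷ 1.2553 = 5195.4 rpm
shaft C → the spindle (gear mesh, 29/36): 5195.4 ÷ 0.80556 = 6449.4 rpm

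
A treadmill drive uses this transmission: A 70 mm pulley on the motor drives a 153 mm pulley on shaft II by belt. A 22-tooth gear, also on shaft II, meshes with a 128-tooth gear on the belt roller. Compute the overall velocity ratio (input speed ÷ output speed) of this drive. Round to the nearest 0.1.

12.7

Each stage contributes driven/driver: belt 153/70 = 2.1857, gear mesh 128/22 = 5.8182.
Overall: 2.1857 × 5.8182 = 12.717.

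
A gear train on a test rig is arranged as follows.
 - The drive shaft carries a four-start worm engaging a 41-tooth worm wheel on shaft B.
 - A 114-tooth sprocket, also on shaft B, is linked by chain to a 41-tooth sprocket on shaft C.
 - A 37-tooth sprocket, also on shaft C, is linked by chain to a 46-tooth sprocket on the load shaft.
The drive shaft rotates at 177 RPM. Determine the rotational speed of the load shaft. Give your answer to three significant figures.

the drive shaft → shaft B (worm, 41/4): 177 ÷ 10.25 = 17.268 RPM
shaft B → shaft C (chain, 41/114): 17.268 ÷ 0.35965 = 48.014 RPM
shaft C → the load shaft (chain, 46/37): 48.014 ÷ 1.2432 = 38.62 RPM

38.6 RPM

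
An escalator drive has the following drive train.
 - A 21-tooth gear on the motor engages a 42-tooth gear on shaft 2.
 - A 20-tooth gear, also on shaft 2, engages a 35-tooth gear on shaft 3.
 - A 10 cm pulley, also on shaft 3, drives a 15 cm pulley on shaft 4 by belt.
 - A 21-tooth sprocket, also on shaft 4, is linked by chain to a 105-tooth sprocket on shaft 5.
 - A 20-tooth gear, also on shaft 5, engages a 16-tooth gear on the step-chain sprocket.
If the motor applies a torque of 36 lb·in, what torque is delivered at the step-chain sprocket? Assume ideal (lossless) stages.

gear mesh 42/21 = 2 → τ = 36·2 = 72 lb·in
gear mesh 35/20 = 1.75 → τ = 72·1.75 = 126 lb·in
belt 15/10 = 1.5 → τ = 126·1.5 = 189 lb·in
chain 105/21 = 5 → τ = 189·5 = 945 lb·in
gear mesh 16/20 = 0.8 → τ = 945·0.8 = 756 lb·in

756 lb·in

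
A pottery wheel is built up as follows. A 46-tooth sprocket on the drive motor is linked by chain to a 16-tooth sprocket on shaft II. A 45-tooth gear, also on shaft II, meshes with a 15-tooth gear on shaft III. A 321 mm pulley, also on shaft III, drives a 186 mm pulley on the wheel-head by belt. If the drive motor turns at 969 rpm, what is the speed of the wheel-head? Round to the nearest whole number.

14424 rpm

chain 16/46 = 0.34783 → 969/0.34783 = 2785.9 rpm
gear mesh 15/45 = 0.33333 → 2785.9/0.33333 = 8357.6 rpm
belt 186/321 = 0.57944 → 8357.6/0.57944 = 14424 rpm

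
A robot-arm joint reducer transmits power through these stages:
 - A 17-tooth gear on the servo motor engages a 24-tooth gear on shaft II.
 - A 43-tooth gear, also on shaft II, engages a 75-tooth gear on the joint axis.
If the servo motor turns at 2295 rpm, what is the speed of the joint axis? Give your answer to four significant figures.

932.0 rpm

gear mesh 24/17 = 1.4118 → 2295/1.4118 = 1625.6 rpm
gear mesh 75/43 = 1.7442 → 1625.6/1.7442 = 932.02 rpm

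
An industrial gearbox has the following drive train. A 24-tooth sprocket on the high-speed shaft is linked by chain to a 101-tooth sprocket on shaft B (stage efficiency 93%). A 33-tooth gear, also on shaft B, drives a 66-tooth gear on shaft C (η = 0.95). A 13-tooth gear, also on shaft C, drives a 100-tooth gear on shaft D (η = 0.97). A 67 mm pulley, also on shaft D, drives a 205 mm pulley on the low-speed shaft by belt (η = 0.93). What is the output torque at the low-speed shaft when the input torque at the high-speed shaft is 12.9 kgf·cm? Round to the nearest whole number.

chain 101/24 = 4.2083 → τ = 12.9·4.2083·0.93 = 50.487 kgf·cm
gear mesh 66/33 = 2 → τ = 50.487·2·0.95 = 95.926 kgf·cm
gear mesh 100/13 = 7.6923 → τ = 95.926·7.6923·0.97 = 715.76 kgf·cm
belt 205/67 = 3.0597 → τ = 715.76·3.0597·0.93 = 2036.7 kgf·cm

2037 kgf·cm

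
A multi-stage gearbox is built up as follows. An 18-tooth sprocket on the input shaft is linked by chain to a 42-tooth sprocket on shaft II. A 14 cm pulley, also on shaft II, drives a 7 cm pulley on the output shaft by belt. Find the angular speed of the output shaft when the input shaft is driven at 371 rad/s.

Chain: ratio = 42/18 = 2.3333, so shaft II turns at 371 / 2.3333 = 159 rad/s.
Belt: ratio = 7/14 = 0.5, so the output shaft turns at 159 / 0.5 = 318 rad/s.

318 rad/s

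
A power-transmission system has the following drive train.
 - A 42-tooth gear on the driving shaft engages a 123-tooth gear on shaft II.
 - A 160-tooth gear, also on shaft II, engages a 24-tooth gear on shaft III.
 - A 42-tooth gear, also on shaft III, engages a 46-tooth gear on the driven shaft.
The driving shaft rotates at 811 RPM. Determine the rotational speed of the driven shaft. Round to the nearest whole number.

1686 RPM

Gear mesh: ratio = 123/42 = 2.9286, so shaft II turns at 811 / 2.9286 = 276.93 RPM.
Gear mesh: ratio = 24/160 = 0.15, so shaft III turns at 276.93 / 0.15 = 1846.2 RPM.
Gear mesh: ratio = 46/42 = 1.0952, so the driven shaft turns at 1846.2 / 1.0952 = 1685.6 RPM.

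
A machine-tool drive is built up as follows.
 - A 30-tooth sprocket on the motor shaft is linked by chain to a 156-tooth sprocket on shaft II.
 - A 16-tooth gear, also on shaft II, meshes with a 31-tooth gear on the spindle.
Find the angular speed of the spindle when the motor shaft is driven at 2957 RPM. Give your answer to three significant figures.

293 RPM

chain 156/30 = 5.2 → 2957/5.2 = 568.65 RPM
gear mesh 31/16 = 1.9375 → 568.65/1.9375 = 293.5 RPM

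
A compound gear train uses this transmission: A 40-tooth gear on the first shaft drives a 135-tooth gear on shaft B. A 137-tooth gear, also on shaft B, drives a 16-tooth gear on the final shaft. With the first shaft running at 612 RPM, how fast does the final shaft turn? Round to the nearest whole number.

1553 RPM

Gear mesh: ratio = 135/40 = 3.375, so shaft B turns at 612 / 3.375 = 181.33 RPM.
Gear mesh: ratio = 16/137 = 0.11679, so the final shaft turns at 181.33 / 0.11679 = 1552.7 RPM.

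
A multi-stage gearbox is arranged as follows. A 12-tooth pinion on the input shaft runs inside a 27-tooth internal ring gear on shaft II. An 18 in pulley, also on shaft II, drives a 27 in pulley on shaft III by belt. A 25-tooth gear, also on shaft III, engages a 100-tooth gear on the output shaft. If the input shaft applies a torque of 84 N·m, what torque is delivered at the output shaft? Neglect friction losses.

After the internal gear (27/12): 84 × 2.25 = 189 N·m
After the belt (27/18): 189 × 1.5 = 283.5 N·m
After the gear mesh (100/25): 283.5 × 4 = 1134 N·m

1134 N·m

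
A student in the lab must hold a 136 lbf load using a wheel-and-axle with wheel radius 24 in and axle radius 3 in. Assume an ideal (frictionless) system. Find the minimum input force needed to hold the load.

Wheel-and-axle MA = R/r = 24/3 = 8.
Effort = load / MA = 136 / 8 = 17 lbf.

17 lbf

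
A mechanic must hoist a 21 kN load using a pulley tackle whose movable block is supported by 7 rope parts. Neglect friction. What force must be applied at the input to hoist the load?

3 kN

Block-and-tackle MA = number of supporting rope parts = 7.
Effort = load / MA = 21 / 7 = 3 kN.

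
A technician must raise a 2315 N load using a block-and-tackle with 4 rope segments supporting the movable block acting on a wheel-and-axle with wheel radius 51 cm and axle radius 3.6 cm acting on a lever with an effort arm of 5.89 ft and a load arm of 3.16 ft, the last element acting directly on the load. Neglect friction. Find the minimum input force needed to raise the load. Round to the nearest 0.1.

Block-and-tackle MA = number of supporting rope parts = 4.
Wheel-and-axle MA = R/r = 51/3.6 = 14.167.
Lever MA = effort arm / load arm = 5.89/3.16 = 1.8639.
Combined ideal MA = 4 × 14.167 × 1.8639 = 105.62.
Effort = load / MA = 2315 / 105.62 = 21.918 N.

21.9 N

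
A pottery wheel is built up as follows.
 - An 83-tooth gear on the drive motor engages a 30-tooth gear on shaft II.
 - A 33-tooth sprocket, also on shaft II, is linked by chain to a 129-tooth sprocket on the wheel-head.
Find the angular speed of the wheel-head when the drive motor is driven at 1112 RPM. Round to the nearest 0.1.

gear mesh 30/83 = 0.36145 → 1112/0.36145 = 3076.5 RPM
chain 129/33 = 3.9091 → 3076.5/3.9091 = 787.02 RPM

787.0 RPM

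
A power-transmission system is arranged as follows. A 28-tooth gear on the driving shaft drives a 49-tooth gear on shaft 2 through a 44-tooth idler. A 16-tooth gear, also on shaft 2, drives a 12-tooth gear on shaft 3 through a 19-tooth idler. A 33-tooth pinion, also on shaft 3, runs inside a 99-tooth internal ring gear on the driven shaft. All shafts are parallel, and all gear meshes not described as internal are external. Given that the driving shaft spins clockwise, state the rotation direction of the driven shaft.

clockwise

the driving shaft → shaft 2: driver → idler → driven is 2 external meshes, 2 reversals → CW.
shaft 2 → shaft 3: driver → idler → driven is 2 external meshes, 2 reversals → CW.
shaft 3 → the driven shaft: internal mesh, same direction → CW.
4 reversals in total — an even number — so the driven shaft turns the same way as the driving shaft.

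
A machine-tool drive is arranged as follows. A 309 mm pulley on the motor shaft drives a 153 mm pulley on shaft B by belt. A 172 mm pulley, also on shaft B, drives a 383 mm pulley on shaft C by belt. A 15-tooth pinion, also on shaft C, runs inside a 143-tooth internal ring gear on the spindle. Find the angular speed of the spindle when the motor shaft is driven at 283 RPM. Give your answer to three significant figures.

the motor shaft → shaft B (belt, 153/309): 283 ÷ 0.49515 = 571.55 RPM
shaft B → shaft C (belt, 383/172): 571.55 ÷ 2.2267 = 256.67 RPM
shaft C → the spindle (internal gear, 143/15): 256.67 ÷ 9.5333 = 26.924 RPM

26.9 RPM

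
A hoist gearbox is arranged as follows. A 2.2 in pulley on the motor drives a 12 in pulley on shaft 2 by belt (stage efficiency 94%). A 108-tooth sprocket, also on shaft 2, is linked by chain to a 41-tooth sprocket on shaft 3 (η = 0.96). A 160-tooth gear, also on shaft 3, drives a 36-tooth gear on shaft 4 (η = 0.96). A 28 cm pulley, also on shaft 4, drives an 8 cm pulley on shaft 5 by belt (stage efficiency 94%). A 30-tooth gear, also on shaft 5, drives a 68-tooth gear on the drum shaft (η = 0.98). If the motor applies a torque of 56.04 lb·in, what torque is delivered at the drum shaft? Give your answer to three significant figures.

13.5 lb·in

belt 12/2.2 = 5.4545 → τ = 56.04·5.4545·0.94 = 287.33 lb·in
chain 41/108 = 0.37963 → τ = 287.33·0.37963·0.96 = 104.72 lb·in
gear mesh 36/160 = 0.225 → τ = 104.72·0.225·0.96 = 22.619 lb·in
belt 8/28 = 0.28571 → τ = 22.619·0.28571·0.94 = 6.0748 lb·in
gear mesh 68/30 = 2.2667 → τ = 6.0748·2.2667·0.98 = 13.494 lb·in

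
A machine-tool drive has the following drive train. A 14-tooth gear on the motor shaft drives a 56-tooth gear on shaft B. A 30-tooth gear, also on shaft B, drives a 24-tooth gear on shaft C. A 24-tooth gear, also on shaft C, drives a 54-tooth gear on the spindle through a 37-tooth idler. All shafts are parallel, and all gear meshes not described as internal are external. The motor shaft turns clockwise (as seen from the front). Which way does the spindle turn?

the motor shaft → shaft B: external mesh, 1 reversal → CCW.
shaft B → shaft C: external mesh, 1 reversal → CW.
shaft C → the spindle: driver → idler → driven is 2 external meshes, 2 reversals → CW.
4 reversals in total — an even number — so the spindle turns the same way as the motor shaft.

clockwise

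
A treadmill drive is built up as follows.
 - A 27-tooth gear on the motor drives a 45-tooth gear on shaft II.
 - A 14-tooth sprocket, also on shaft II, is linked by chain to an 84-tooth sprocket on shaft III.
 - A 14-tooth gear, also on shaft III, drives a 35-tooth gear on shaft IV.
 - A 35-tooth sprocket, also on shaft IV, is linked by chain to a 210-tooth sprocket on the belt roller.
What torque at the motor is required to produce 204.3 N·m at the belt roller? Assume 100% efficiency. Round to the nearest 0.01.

1.36 N·m

Overall ratio R = 1.6667 × 6 × 2.5 × 6 = 150.
Input torque = output torque / R = 204.3 / 150 = 1.362 N·m.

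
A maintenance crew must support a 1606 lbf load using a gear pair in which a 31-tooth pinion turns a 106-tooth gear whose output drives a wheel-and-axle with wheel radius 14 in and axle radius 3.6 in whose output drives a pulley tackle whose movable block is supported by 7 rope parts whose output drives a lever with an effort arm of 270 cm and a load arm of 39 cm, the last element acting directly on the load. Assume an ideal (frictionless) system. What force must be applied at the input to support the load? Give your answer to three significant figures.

2.49 lbf

Gear pair MA = 106/31 = 3.4194.
Wheel-and-axle MA = R/r = 14/3.6 = 3.8889.
Block-and-tackle MA = number of supporting rope parts = 7.
Lever MA = effort arm / load arm = 270/39 = 6.9231.
Combined ideal MA = 3.4194 × 3.8889 × 7 × 6.9231 = 644.42.
Effort = load / MA = 1606 / 644.42 = 2.4922 lbf.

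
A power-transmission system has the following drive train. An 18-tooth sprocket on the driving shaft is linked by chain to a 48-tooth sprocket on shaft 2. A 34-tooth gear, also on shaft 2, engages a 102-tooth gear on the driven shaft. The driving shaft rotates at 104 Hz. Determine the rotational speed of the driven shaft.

chain 48/18 = 2.6667 → 104/2.6667 = 39 Hz
gear mesh 102/34 = 3 → 39/3 = 13 Hz

13 Hz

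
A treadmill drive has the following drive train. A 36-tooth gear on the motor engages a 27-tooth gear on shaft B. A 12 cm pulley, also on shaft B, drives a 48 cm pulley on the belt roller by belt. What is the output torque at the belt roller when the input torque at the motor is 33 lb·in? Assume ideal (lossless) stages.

Gear mesh: ratio = 27/36 = 0.75; torque at shaft B = 33 × 0.75 = 24.75 lb·in.
Belt: ratio = 48/12 = 4; torque at the belt roller = 24.75 × 4 = 99 lb·in.

99 lb·in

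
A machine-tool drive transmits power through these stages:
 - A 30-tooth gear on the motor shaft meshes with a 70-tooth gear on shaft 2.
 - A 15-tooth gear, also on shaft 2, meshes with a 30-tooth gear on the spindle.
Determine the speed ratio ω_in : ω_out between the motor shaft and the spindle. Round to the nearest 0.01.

4.67

Each stage contributes driven/driver: gear mesh 70/30 = 2.3333, gear mesh 30/15 = 2.
Overall: 2.3333 × 2 = 4.6667.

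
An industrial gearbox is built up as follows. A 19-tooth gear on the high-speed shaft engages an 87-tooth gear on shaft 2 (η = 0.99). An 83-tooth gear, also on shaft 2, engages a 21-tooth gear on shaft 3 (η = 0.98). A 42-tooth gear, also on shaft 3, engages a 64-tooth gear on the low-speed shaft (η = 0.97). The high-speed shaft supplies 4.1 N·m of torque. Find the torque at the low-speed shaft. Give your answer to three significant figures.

6.81 N·m

Gear mesh: ratio = 87/19 = 4.5789; torque at shaft 2 = 4.1 × 4.5789 × 0.99 = 18.586 N·m.
Gear mesh: ratio = 21/83 = 0.25301; torque at shaft 3 = 18.586 × 0.25301 × 0.98 = 4.6084 N·m.
Gear mesh: ratio = 64/42 = 1.5238; torque at the low-speed shaft = 4.6084 × 1.5238 × 0.97 = 6.8117 N·m.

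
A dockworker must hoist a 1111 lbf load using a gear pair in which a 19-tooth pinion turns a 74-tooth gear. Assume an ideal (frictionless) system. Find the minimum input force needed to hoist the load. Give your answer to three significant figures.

285 lbf

Gear pair MA = 74/19 = 3.8947.
Effort = load / MA = 1111 / 3.8947 = 285.26 lbf.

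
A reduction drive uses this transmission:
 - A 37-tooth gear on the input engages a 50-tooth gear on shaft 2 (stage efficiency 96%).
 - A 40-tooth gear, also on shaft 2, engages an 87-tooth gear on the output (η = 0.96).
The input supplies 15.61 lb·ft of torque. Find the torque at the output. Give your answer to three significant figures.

42.3 lb·ft

Gear mesh: ratio = 50/37 = 1.3514; torque at shaft 2 = 15.61 × 1.3514 × 0.96 = 20.251 lb·ft.
Gear mesh: ratio = 87/40 = 2.175; torque at the output = 20.251 × 2.175 × 0.96 = 42.284 lb·ft.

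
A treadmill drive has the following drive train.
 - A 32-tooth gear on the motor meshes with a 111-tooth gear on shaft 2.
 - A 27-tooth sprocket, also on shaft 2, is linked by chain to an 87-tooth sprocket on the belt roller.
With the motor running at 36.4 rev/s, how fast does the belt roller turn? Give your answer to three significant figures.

gear mesh 111/32 = 3.4688 → 36.4/3.4688 = 10.494 rev/s
chain 87/27 = 3.2222 → 10.494/3.2222 = 3.2567 rev/s

3.26 rev/s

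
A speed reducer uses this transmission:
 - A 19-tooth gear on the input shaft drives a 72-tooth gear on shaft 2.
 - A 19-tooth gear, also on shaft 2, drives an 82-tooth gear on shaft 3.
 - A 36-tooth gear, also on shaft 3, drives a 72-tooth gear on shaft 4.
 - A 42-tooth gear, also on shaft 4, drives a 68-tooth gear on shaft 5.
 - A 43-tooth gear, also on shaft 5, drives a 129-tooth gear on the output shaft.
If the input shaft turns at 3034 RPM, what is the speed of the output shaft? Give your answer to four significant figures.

19.10 RPM

gear mesh 72/19 = 3.7895 → 3034/3.7895 = 800.64 RPM
gear mesh 82/19 = 4.3158 → 800.64/4.3158 = 185.51 RPM
gear mesh 72/36 = 2 → 185.51/2 = 92.757 RPM
gear mesh 68/42 = 1.619 → 92.757/1.619 = 57.291 RPM
gear mesh 129/43 = 3 → 57.291/3 = 19.097 RPM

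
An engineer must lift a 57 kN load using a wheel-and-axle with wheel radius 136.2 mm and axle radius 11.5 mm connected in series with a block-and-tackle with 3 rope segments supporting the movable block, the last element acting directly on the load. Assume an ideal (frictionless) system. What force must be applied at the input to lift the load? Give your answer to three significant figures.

1.60 kN

Wheel-and-axle MA = R/r = 136.2/11.5 = 11.843.
Block-and-tackle MA = number of supporting rope parts = 3.
Combined ideal MA = 11.843 × 3 = 35.53.
Effort = load / MA = 57 / 35.53 = 1.6043 kN.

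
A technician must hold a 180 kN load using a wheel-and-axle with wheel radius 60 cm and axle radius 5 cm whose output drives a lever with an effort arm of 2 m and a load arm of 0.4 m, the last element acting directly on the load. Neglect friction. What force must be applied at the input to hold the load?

3 kN

Wheel-and-axle MA = R/r = 60/5 = 12.
Lever MA = effort arm / load arm = 2/0.4 = 5.
Combined ideal MA = 12 × 5 = 60.
Effort = load / MA = 180 / 60 = 3 kN.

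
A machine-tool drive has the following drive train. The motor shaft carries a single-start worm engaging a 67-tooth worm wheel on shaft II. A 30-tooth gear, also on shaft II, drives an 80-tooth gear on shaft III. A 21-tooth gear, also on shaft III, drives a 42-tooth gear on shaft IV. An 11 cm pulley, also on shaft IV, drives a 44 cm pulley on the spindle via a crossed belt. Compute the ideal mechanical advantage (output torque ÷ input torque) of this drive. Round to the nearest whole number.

Each stage contributes driven/driver: worm 67/1 = 67, gear mesh 80/30 = 2.6667, gear mesh 42/21 = 2, belt 44/11 = 4.
Overall: 67 × 2.6667 × 2 × 4 = 1429.3.

1429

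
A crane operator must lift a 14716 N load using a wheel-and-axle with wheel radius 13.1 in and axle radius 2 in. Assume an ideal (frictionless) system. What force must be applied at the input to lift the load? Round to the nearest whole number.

Wheel-and-axle MA = R/r = 13.1/2 = 6.55.
Effort = load / MA = 14716 / 6.55 = 2246.7 N.

2247 N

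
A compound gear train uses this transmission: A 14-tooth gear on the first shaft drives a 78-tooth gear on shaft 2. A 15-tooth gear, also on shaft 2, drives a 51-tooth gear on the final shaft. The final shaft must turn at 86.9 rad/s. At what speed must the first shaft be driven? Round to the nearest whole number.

Overall ratio R = 5.5714 × 3.4 = 18.943.
Required input speed = output speed × R = 86.9 × 18.943 = 1646.1 rad/s.

1646 rad/s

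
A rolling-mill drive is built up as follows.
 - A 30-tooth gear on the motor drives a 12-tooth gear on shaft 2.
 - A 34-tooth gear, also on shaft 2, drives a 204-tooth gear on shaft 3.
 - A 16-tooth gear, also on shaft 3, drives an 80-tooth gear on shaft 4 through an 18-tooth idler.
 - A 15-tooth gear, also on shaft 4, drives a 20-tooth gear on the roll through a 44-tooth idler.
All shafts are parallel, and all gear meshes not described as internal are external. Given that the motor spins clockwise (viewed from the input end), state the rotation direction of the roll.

the motor → shaft 2: external mesh, 1 reversal → CCW.
shaft 2 → shaft 3: external mesh, 1 reversal → CW.
shaft 3 → shaft 4: driver → idler → driven is 2 external meshes, 2 reversals → CW.
shaft 4 → the roll: driver → idler → driven is 2 external meshes, 2 reversals → CW.
6 reversals in total — an even number — so the roll turns the same way as the motor.

clockwise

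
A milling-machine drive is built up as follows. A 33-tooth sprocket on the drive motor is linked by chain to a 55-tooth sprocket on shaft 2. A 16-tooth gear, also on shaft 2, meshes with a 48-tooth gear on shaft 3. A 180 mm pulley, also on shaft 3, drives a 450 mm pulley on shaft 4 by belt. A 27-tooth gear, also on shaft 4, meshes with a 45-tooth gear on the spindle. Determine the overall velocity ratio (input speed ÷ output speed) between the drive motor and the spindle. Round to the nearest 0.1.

Each stage contributes driven/driver: chain 55/33 = 1.6667, gear mesh 48/16 = 3, belt 450/180 = 2.5, gear mesh 45/27 = 1.6667.
Overall: 1.6667 × 3 × 2.5 × 1.6667 = 20.833.

20.8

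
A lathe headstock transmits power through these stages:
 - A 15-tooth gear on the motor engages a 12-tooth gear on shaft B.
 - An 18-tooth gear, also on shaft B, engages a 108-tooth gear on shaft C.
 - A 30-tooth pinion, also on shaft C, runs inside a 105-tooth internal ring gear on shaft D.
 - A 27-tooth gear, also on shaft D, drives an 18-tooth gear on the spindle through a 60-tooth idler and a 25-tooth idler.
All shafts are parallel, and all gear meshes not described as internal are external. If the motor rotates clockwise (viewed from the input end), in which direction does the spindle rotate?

anticlockwise

the motor → shaft B: external mesh, 1 reversal → CCW.
shaft B → shaft C: external mesh, 1 reversal → CW.
shaft C → shaft D: internal mesh, same direction → CW.
shaft D → the spindle: driver → idler → idler → driven is 3 external meshes, 3 reversals → CCW.
5 reversals in total — an odd number — so the spindle turns opposite to the motor.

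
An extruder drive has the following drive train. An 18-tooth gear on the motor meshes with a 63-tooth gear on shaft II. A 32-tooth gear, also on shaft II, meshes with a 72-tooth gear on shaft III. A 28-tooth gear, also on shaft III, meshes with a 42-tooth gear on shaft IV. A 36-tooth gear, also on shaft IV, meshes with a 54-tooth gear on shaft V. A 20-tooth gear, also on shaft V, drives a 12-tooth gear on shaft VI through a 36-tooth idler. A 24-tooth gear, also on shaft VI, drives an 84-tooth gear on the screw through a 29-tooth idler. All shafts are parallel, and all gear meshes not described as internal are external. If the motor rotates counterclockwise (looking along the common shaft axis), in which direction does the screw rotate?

the motor → shaft II: external mesh, 1 reversal → CW.
shaft II → shaft III: external mesh, 1 reversal → CCW.
shaft III → shaft IV: external mesh, 1 reversal → CW.
shaft IV → shaft V: external mesh, 1 reversal → CCW.
shaft V → shaft VI: driver → idler → driven is 2 external meshes, 2 reversals → CCW.
shaft VI → the screw: driver → idler → driven is 2 external meshes, 2 reversals → CCW.
8 reversals in total — an even number — so the screw turns the same way as the motor.

counterclockwise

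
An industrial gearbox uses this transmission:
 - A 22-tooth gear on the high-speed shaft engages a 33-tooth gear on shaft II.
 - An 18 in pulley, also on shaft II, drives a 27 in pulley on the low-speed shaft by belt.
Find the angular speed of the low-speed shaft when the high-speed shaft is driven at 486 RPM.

216 RPM

Gear mesh: ratio = 33/22 = 1.5, so shaft II turns at 486 / 1.5 = 324 RPM.
Belt: ratio = 27/18 = 1.5, so the low-speed shaft turns at 324 / 1.5 = 216 RPM.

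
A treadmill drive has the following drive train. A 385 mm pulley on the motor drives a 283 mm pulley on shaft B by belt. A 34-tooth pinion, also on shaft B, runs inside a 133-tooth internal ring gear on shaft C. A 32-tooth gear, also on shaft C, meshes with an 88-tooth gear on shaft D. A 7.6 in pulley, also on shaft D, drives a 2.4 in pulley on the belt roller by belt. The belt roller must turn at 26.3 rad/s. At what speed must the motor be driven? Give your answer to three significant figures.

65.7 rad/s

Overall ratio R = 0.73506 × 3.9118 × 2.75 × 0.31579 = 2.4971.
Required input speed = output speed × R = 26.3 × 2.4971 = 65.673 rad/s.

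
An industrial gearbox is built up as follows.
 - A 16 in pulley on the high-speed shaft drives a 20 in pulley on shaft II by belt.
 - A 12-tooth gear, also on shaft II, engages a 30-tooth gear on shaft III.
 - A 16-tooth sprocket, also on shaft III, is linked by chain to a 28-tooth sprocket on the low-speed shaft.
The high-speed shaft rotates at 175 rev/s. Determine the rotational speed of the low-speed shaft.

Belt: ratio = 20/16 = 1.25, so shaft II turns at 175 / 1.25 = 140 rev/s.
Gear mesh: ratio = 30/12 = 2.5, so shaft III turns at 140 / 2.5 = 56 rev/s.
Chain: ratio = 28/16 = 1.75, so the low-speed shaft turns at 56 / 1.75 = 32 rev/s.

32 rev/s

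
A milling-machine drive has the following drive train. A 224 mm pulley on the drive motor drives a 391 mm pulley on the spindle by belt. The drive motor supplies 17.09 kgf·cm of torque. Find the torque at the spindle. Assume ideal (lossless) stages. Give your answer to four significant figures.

29.83 kgf·cm

Belt: ratio = 391/224 = 1.7455; torque at the spindle = 17.09 × 1.7455 = 29.831 kgf·cm.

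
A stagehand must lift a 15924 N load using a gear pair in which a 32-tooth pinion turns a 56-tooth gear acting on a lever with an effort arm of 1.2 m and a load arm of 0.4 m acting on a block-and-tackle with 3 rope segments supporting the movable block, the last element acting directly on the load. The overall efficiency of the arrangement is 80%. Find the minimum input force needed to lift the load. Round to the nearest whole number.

Gear pair MA = 56/32 = 1.75.
Lever MA = effort arm / load arm = 1.2/0.4 = 3.
Block-and-tackle MA = number of supporting rope parts = 3.
Combined ideal MA = 1.75 × 3 × 3 = 15.75.
Actual MA = 15.75 × 0.80 = 12.6.
Effort = load / actual MA = 15924 / 12.6 = 1263.8 N.

1264 N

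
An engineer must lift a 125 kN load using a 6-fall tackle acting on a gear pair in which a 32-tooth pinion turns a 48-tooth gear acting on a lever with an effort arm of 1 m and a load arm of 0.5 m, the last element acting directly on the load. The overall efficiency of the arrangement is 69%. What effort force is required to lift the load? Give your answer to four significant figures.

Block-and-tackle MA = number of supporting rope parts = 6.
Gear pair MA = 48/32 = 1.5.
Lever MA = effort arm / load arm = 1/0.5 = 2.
Combined ideal MA = 6 × 1.5 × 2 = 18.
Actual MA = 18 × 0.69 = 12.42.
Effort = load / actual MA = 125 / 12.42 = 10.064 kN.

10.06 kN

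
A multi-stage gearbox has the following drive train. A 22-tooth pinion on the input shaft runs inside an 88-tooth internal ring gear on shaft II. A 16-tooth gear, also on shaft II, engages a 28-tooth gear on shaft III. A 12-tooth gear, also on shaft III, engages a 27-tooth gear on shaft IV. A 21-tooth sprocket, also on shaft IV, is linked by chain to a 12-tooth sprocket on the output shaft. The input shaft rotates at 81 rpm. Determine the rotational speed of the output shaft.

the input shaft → shaft II (internal gear, 88/22): 81 ÷ 4 = 20.25 rpm
shaft II → shaft III (gear mesh, 28/16): 20.25 ÷ 1.75 = 11.571 rpm
shaft III → shaft IV (gear mesh, 27/12): 11.571 ÷ 2.25 = 5.1429 rpm
shaft IV → the output shaft (chain, 12/21): 5.1429 ÷ 0.57143 = 9 rpm

9 rpm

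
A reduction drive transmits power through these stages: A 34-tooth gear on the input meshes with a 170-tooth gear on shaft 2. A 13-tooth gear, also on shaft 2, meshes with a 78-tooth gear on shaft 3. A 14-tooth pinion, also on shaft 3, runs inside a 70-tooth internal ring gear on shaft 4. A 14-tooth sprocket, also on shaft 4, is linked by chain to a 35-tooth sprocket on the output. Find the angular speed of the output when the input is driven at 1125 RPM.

gear mesh 170/34 = 5 → 1125/5 = 225 RPM
gear mesh 78/13 = 6 → 225/6 = 37.5 RPM
internal gear 70/14 = 5 → 37.5/5 = 7.5 RPM
chain 35/14 = 2.5 → 7.5/2.5 = 3 RPM

3 RPM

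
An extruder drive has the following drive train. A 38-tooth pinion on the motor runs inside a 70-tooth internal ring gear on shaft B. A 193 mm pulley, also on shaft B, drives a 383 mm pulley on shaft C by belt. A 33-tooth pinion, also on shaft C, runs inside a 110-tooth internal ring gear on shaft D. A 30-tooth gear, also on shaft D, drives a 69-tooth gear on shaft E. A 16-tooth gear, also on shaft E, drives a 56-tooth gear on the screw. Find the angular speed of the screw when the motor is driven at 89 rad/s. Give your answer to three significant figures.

0.907 rad/s

internal gear 70/38 = 1.8421 → 89/1.8421 = 48.314 rad/s
belt 383/193 = 1.9845 → 48.314/1.9845 = 24.346 rad/s
internal gear 110/33 = 3.3333 → 24.346/3.3333 = 7.3039 rad/s
gear mesh 69/30 = 2.3 → 7.3039/2.3 = 3.1756 rad/s
gear mesh 56/16 = 3.5 → 3.1756/3.5 = 0.90732 rad/s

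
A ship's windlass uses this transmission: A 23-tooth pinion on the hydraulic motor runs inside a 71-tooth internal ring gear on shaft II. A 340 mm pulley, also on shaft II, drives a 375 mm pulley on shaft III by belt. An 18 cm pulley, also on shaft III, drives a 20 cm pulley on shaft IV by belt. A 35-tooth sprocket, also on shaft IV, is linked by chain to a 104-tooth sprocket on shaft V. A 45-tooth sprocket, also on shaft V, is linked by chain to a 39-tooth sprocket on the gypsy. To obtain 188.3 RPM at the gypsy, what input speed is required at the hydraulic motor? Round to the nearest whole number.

Overall ratio R = 3.087 × 1.1029 × 1.1111 × 2.9714 × 0.86667 = 9.7422.
Required input speed = output speed × R = 188.3 × 9.7422 = 1834.5 RPM.

1834 RPM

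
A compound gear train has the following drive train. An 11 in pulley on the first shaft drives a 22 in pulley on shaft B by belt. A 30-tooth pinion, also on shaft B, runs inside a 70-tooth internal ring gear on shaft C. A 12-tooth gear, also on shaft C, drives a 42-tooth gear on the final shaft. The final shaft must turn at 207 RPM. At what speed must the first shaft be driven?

3381 RPM

Overall ratio R = 2 × 2.3333 × 3.5 = 16.333.
Required input speed = output speed × R = 207 × 16.333 = 3381 RPM.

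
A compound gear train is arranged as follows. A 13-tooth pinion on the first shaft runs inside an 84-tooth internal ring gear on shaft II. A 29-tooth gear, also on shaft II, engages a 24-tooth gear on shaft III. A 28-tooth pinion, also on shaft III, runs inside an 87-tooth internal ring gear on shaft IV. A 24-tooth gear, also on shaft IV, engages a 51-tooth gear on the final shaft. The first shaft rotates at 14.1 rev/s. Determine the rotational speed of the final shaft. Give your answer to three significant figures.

0.399 rev/s

the first shaft → shaft II (internal gear, 84/13): 14.1 ÷ 6.4615 = 2.1821 rev/s
shaft II → shaft III (gear mesh, 24/29): 2.1821 ÷ 0.82759 = 2.6368 rev/s
shaft III → shaft IV (internal gear, 87/28): 2.6368 ÷ 3.1071 = 0.84861 rev/s
shaft IV → the final shaft (gear mesh, 51/24): 0.84861 ÷ 2.125 = 0.39935 rev/s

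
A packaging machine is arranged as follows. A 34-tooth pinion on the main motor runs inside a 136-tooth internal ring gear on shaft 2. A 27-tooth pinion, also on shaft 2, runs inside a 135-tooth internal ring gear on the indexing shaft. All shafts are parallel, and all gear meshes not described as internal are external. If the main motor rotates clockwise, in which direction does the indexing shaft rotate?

clockwise

the main motor → shaft 2: internal mesh, same direction → CW.
shaft 2 → the indexing shaft: internal mesh, same direction → CW.
0 reversals in total — an even number — so the indexing shaft turns the same way as the main motor.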